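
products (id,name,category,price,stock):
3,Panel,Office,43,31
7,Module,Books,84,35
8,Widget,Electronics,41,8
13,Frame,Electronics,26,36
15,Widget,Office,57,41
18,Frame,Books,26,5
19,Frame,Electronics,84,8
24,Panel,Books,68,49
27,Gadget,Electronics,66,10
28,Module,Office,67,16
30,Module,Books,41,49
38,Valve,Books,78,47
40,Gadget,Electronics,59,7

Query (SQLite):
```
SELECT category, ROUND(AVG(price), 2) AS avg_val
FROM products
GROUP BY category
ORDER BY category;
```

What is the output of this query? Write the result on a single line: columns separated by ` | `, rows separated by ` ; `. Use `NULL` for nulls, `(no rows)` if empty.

Partition products by category; compute ROUND(AVG(price), 2) within each group.
  Books: ids {7, 18, 24, 30, 38} → ROUND(AVG(price), 2)=59.4
  Electronics: ids {8, 13, 19, 27, 40} → ROUND(AVG(price), 2)=55.2
  Office: ids {3, 15, 28} → ROUND(AVG(price), 2)=55.67

Books | 59.4 ; Electronics | 55.2 ; Office | 55.67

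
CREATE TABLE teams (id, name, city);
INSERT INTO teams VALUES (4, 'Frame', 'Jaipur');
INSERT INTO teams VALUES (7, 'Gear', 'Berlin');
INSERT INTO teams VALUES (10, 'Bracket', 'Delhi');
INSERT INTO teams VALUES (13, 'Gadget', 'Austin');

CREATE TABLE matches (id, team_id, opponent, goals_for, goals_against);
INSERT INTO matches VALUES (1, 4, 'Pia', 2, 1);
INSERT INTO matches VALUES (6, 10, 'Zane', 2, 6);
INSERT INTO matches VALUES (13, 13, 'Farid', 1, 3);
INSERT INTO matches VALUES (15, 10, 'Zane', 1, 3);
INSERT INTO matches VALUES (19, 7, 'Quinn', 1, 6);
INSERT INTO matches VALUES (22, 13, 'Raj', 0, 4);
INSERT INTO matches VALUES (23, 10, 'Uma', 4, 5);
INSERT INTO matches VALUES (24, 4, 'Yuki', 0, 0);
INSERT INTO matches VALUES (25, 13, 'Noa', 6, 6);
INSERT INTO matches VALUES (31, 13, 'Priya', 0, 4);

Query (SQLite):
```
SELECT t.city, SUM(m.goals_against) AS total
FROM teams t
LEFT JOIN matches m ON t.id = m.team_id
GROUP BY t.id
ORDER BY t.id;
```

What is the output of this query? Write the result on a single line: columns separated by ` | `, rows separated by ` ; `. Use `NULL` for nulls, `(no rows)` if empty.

LEFT JOIN keeps every teams row; unmatched ones get NULL for matches columns.
Group by teams.id and compute SUM(m.goals_against). SUM over an all-NULL group is NULL.
  4: ids {1, 24} → SUM(m.goals_against)=1
  7: ids {19} → SUM(m.goals_against)=6
  10: ids {6, 15, 23} → SUM(m.goals_against)=14
  13: ids {13, 22, 25, 31} → SUM(m.goals_against)=17

Jaipur | 1 ; Berlin | 6 ; Delhi | 14 ; Austin | 17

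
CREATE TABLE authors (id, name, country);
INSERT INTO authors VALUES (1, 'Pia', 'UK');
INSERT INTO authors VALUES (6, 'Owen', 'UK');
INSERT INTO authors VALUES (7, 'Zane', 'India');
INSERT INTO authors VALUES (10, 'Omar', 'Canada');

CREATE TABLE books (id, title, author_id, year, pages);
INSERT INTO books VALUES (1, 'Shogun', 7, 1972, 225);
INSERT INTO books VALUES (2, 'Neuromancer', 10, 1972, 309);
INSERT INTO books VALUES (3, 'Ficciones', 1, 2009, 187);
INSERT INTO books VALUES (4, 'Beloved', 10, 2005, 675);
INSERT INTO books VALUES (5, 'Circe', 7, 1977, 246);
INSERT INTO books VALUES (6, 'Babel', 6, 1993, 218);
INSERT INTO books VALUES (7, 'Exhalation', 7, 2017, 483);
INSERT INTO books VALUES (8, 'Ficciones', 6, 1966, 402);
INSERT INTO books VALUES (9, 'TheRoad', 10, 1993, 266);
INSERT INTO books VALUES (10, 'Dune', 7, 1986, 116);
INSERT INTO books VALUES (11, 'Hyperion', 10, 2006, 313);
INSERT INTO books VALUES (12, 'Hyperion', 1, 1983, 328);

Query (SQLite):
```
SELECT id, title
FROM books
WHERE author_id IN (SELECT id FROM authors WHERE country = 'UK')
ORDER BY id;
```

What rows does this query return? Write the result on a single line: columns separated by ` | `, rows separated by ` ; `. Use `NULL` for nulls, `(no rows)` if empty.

3 | Ficciones ; 6 | Babel ; 8 | Ficciones ; 12 | Hyperion

Inner query: authors.id where country = 'UK'.
Outer: keep books rows whose author_id is in that set.
Inner query → {1, 6}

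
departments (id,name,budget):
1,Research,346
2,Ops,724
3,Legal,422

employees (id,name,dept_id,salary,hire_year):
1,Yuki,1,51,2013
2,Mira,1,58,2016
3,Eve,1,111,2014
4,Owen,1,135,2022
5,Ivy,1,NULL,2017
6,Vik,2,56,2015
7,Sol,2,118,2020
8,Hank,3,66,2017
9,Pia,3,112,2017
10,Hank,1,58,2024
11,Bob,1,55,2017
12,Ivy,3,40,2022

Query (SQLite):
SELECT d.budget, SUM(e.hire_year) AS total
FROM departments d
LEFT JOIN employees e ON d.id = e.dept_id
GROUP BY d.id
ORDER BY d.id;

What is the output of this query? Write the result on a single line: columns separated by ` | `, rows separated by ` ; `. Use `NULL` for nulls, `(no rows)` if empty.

LEFT JOIN keeps every departments row; unmatched ones get NULL for employees columns.
Group by departments.id and compute SUM(e.hire_year). SUM over an all-NULL group is NULL.
  1: ids {1, 2, 3, 4, 5, 10, 11} → SUM(e.hire_year)=14123
  2: ids {6, 7} → SUM(e.hire_year)=4035
  3: ids {8, 9, 12} → SUM(e.hire_year)=6056

346 | 14123 ; 724 | 4035 ; 422 | 6056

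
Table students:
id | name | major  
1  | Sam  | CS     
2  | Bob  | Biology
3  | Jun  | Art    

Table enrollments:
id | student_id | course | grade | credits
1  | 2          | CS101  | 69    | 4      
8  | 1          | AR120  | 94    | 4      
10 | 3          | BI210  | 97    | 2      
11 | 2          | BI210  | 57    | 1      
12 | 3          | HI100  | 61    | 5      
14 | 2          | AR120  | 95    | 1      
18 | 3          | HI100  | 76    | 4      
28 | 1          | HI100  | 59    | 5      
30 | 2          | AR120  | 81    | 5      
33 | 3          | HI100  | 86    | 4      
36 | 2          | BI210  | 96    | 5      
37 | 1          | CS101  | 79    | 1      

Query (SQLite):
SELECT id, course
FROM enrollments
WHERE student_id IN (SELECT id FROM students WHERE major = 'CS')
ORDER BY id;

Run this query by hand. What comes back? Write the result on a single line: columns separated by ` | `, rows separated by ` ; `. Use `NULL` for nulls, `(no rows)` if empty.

8 | AR120 ; 28 | HI100 ; 37 | CS101

Inner query: students.id where major = 'CS'.
Outer: keep enrollments rows whose student_id is in that set.
Inner query → {1}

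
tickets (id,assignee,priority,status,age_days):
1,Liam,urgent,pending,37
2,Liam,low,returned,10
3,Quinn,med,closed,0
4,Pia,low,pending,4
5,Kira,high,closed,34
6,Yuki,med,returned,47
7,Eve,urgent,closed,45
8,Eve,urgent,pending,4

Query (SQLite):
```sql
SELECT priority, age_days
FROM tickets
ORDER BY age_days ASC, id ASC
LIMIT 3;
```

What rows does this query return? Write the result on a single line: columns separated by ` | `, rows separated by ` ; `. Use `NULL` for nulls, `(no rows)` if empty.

med | 0 ; low | 4 ; urgent | 4

Sort by age_days asc, tiebreak id asc: (0, id=3), (4, id=4), (4, id=8), (10, id=2), (34, id=5), (37, id=1) …. Take first 3.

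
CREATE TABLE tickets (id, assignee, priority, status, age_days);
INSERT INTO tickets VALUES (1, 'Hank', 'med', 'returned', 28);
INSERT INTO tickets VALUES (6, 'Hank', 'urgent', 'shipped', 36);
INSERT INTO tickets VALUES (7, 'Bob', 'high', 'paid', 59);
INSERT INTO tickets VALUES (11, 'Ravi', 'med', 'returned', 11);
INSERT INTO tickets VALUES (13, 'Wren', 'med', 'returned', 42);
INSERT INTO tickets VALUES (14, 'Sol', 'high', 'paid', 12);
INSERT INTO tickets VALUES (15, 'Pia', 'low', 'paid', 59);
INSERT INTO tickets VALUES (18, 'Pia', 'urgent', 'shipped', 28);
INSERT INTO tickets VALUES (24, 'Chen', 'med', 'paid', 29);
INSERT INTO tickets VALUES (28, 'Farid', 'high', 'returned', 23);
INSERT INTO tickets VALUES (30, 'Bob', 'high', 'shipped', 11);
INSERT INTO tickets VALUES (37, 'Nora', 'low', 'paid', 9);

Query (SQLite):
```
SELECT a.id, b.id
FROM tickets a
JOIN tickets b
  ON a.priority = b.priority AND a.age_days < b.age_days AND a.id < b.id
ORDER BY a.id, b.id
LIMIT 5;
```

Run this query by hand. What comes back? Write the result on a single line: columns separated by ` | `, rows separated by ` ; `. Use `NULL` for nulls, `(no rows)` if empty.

1 | 13 ; 1 | 24 ; 11 | 13 ; 11 | 24 ; 14 | 28

Pairs (a,b) with same priority, a.age_days < b.age_days, a.id < b.id.
priority groups: high:{7,14,28,30} low:{15,37} med:{1,11,13,24} urgent:{6,18}
Ordered by (a.id, b.id); first 5.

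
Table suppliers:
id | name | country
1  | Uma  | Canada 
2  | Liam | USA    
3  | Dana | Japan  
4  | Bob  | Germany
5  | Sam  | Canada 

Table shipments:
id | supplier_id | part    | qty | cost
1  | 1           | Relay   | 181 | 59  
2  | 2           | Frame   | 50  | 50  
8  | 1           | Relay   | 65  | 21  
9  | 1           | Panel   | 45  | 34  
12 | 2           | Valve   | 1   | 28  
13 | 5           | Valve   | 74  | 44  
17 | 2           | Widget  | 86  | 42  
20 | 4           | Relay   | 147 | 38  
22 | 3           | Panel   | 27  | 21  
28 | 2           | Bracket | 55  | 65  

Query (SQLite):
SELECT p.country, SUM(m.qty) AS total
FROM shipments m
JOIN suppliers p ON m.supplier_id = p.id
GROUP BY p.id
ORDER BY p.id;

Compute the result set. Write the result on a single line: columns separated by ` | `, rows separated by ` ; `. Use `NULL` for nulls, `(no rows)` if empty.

Join each shipments row to its suppliers via supplier_id.
Group joined rows by suppliers.id; compute SUM(m.qty) per group.
  1: ids {1, 8, 9} → SUM(m.qty)=291
  2: ids {2, 12, 17, 28} → SUM(m.qty)=192
  3: ids {22} → SUM(m.qty)=27
  4: ids {20} → SUM(m.qty)=147
  5: ids {13} → SUM(m.qty)=74

Canada | 291 ; USA | 192 ; Japan | 27 ; Germany | 147 ; Canada | 74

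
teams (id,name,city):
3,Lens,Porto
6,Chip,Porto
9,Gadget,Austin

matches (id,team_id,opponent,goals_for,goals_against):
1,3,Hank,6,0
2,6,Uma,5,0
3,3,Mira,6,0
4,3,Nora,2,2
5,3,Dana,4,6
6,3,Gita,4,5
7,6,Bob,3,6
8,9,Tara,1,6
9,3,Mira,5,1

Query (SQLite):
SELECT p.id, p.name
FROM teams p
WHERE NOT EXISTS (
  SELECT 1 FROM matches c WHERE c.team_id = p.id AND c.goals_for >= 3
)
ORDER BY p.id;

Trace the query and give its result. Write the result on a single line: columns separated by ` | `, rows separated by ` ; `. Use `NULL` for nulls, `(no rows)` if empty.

9 | Gadget

For each teams row, check whether any matches with matching team_id has goals_for >= 3.
Keep rows where that is false.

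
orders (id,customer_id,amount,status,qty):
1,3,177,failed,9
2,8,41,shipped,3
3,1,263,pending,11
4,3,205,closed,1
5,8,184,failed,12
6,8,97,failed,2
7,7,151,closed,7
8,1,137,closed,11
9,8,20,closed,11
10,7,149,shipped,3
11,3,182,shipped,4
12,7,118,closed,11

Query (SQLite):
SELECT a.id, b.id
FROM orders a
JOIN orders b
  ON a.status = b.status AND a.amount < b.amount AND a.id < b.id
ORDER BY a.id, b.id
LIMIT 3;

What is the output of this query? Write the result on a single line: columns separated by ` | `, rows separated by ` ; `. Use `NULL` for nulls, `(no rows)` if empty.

Pairs (a,b) with same status, a.amount < b.amount, a.id < b.id.
status groups: closed:{4,7,8,9,12} failed:{1,5,6} pending:{3} shipped:{2,10,11}
Ordered by (a.id, b.id); first 3.

1 | 5 ; 2 | 10 ; 2 | 11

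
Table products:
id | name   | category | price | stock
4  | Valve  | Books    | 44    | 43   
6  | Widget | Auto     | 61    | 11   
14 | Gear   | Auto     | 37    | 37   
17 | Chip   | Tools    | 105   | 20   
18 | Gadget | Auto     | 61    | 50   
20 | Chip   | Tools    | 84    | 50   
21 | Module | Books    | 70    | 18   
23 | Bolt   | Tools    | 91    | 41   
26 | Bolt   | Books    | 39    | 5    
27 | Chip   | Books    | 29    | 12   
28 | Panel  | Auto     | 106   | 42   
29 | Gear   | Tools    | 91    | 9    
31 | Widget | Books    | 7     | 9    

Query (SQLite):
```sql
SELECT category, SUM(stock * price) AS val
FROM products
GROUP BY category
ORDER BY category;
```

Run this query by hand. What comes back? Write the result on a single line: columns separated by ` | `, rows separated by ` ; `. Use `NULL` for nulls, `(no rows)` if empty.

Auto | 9542 ; Books | 3758 ; Tools | 10850

For each row compute stock * price.
Group by category; take SUM of the expression per group.
  Auto: ids {6, 14, 18, 28} → SUM(stock * price)=9542
  Books: ids {4, 21, 26, 27, 31} → SUM(stock * price)=3758
  Tools: ids {17, 20, 23, 29} → SUM(stock * price)=10850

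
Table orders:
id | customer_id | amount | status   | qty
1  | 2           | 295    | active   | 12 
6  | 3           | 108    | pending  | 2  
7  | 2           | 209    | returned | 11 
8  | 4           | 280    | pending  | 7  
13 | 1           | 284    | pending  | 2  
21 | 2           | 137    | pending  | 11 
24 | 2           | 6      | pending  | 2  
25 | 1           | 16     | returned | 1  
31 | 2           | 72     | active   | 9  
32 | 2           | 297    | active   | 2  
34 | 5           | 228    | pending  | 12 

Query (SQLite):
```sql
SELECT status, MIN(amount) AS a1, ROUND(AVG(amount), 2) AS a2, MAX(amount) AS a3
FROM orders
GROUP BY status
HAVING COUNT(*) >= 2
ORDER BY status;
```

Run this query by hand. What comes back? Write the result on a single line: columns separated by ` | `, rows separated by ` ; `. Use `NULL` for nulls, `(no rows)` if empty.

Group orders by status.
Per group compute: MIN(amount), ROUND(AVG(amount), 2), MAX(amount).
HAVING: drop groups with fewer than 2 rows.
  active: ids {1, 31, 32} → MIN(amount)=72, ROUND(AVG(amount), 2)=221.33, MAX(amount)=297
  pending: ids {6, 8, 13, 21, 24, 34} → MIN(amount)=6, ROUND(AVG(amount), 2)=173.83, MAX(amount)=284
  returned: ids {7, 25} → MIN(amount)=16, ROUND(AVG(amount), 2)=112.5, MAX(amount)=209

active | 72 | 221.33 | 297 ; pending | 6 | 173.83 | 284 ; returned | 16 | 112.5 | 209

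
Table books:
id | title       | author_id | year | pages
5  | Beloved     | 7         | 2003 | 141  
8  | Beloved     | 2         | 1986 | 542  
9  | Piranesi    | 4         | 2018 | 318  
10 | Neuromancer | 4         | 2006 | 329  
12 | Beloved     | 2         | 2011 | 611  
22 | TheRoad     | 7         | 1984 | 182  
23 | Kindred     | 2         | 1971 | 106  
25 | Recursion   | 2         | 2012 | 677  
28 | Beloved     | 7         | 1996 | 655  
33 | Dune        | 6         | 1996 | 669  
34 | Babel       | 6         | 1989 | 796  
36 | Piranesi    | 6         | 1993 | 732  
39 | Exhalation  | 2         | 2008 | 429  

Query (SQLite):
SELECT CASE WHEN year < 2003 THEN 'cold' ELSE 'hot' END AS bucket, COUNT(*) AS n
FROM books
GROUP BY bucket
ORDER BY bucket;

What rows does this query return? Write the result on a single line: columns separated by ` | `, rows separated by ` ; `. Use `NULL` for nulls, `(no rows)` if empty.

Bucket rows by year < 2003 → 'cold' else 'hot'; count each bucket.

cold | 7 ; hot | 6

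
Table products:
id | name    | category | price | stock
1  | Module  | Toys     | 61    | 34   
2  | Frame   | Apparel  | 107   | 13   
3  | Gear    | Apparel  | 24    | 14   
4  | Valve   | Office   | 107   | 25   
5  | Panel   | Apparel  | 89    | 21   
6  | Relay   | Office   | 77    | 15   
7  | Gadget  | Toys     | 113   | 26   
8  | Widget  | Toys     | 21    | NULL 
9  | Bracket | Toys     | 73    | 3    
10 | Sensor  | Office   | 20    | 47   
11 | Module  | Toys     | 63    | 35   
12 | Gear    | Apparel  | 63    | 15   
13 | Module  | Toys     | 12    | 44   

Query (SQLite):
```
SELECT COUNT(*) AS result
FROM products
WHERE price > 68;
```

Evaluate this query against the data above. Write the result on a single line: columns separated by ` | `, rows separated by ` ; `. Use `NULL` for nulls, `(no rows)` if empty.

6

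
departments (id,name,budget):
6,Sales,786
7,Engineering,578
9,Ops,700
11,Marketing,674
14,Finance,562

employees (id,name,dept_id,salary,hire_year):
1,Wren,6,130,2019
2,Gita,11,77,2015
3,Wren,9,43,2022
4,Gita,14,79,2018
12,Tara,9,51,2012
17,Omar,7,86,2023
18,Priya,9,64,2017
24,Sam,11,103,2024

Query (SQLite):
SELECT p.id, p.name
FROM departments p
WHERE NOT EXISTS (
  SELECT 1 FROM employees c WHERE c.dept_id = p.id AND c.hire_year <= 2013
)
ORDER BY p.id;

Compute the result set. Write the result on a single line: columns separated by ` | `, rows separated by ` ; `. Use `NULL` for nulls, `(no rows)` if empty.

6 | Sales ; 7 | Engineering ; 11 | Marketing ; 14 | Finance

For each departments row, check whether any employees with matching dept_id has hire_year <= 2013.
Keep rows where that is false.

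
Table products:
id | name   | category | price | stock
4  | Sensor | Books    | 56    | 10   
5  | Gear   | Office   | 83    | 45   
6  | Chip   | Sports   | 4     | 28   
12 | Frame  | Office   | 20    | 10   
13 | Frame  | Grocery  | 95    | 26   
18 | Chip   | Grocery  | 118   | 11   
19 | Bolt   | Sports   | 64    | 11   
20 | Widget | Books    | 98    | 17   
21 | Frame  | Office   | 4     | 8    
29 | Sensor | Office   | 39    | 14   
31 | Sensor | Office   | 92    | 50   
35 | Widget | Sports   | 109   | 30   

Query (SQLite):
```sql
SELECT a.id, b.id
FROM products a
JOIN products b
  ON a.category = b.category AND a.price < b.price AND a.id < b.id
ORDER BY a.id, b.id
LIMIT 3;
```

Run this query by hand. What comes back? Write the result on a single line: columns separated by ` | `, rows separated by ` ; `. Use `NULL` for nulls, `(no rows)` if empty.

4 | 20 ; 5 | 31 ; 6 | 19

Pairs (a,b) with same category, a.price < b.price, a.id < b.id.
category groups: Books:{4,20} Grocery:{13,18} Office:{5,12,21,29,31} Sports:{6,19,35}
Ordered by (a.id, b.id); first 3.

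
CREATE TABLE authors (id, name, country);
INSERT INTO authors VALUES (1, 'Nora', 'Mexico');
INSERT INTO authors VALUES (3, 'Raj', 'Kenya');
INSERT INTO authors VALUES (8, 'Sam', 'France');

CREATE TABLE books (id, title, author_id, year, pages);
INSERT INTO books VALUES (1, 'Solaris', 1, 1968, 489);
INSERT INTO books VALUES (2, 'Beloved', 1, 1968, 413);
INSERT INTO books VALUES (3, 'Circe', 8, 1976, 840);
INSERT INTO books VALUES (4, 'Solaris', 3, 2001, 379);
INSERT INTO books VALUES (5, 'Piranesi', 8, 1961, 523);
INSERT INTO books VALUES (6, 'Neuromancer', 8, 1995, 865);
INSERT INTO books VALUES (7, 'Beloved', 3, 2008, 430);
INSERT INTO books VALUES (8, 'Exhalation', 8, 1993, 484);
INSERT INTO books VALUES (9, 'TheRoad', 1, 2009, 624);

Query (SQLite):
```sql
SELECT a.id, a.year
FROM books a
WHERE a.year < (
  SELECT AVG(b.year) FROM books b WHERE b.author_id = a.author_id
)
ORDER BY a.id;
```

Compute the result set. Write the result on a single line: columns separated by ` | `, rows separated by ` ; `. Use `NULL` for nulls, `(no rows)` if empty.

For each books row a, compute AVG(year) over rows sharing a.author_id.
Keep row a if a.year < that per-group AVG.
  author_id=1: AVG(year) = 1981.666667
  author_id=3: AVG(year) = 2004.5
  author_id=8: AVG(year) = 1981.25

1 | 1968 ; 2 | 1968 ; 3 | 1976 ; 4 | 2001 ; 5 | 1961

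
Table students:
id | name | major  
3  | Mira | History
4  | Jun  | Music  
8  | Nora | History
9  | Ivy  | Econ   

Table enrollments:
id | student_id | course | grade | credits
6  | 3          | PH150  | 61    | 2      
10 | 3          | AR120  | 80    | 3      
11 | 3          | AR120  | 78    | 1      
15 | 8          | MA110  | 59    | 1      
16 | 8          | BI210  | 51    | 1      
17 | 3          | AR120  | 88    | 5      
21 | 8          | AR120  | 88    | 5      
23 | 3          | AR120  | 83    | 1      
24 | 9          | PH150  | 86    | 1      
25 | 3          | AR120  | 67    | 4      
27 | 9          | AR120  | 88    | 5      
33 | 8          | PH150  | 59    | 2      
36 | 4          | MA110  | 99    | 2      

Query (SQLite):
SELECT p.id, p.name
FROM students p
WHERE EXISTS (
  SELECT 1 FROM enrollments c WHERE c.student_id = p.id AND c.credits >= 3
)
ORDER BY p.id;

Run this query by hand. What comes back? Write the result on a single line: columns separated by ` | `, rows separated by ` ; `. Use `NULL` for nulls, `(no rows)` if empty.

3 | Mira ; 8 | Nora ; 9 | Ivy

For each students row, check whether any enrollments with matching student_id has credits >= 3.
Keep rows where that is true.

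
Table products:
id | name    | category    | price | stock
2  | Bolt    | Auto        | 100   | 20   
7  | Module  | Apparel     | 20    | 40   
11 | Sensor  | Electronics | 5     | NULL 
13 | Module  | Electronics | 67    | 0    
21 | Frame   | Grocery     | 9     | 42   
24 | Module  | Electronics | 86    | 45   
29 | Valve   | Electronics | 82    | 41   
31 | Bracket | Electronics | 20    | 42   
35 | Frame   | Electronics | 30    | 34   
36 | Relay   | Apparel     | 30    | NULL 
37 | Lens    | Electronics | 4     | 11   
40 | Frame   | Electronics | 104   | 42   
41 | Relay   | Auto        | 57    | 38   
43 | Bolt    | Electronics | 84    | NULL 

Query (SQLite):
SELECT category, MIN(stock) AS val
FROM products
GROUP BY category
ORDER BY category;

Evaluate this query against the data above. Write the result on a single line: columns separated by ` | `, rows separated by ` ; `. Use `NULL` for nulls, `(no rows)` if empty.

Apparel | 40 ; Auto | 20 ; Electronics | 0 ; Grocery | 42

Partition products by category; compute MIN(stock) within each group.
  Apparel: ids {7, 36} → MIN(stock)=40
  Auto: ids {2, 41} → MIN(stock)=20
  Electronics: ids {11, 13, 24, 29, 31, 35, 37, 40, 43} → MIN(stock)=0
  Grocery: ids {21} → MIN(stock)=42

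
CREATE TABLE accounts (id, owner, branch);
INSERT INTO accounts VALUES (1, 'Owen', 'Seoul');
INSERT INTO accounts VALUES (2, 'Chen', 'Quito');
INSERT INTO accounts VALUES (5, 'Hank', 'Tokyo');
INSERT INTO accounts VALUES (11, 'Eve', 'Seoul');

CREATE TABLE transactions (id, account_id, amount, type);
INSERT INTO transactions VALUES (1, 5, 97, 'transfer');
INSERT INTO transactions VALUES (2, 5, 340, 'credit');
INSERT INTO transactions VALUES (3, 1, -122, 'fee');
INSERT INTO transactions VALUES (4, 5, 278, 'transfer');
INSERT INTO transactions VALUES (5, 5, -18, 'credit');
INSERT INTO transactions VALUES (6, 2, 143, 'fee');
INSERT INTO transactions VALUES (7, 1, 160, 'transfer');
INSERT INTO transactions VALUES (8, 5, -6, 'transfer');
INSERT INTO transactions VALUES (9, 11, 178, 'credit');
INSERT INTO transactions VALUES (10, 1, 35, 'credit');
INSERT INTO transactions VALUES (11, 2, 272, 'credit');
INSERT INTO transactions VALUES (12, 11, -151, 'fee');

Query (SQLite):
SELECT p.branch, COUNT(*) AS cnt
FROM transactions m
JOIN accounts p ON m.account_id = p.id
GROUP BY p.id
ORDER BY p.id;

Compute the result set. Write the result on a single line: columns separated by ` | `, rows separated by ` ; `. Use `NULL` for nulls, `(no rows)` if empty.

Join each transactions row to its accounts via account_id.
Group joined rows by accounts.id; compute COUNT(*) per group.
  1: ids {3, 7, 10} → COUNT(*)=3
  2: ids {6, 11} → COUNT(*)=2
  5: ids {1, 2, 4, 5, 8} → COUNT(*)=5
  11: ids {9, 12} → COUNT(*)=2

Seoul | 3 ; Quito | 2 ; Tokyo | 5 ; Seoul | 2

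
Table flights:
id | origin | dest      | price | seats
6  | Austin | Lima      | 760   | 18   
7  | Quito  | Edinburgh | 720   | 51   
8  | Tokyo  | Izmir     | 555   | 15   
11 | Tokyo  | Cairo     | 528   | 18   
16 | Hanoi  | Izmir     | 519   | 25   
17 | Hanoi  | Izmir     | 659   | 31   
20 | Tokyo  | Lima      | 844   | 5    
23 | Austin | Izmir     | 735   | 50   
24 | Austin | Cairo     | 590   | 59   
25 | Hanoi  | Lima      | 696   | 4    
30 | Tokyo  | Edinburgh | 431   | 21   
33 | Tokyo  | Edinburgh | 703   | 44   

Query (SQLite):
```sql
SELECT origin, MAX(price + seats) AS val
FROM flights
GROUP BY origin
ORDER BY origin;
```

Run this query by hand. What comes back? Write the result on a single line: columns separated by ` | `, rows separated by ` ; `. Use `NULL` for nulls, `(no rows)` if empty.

Austin | 785 ; Hanoi | 700 ; Quito | 771 ; Tokyo | 849

For each row compute price + seats.
Group by origin; take MAX of the expression per group.
  Austin: ids {6, 23, 24} → MAX(price + seats)=785
  Hanoi: ids {16, 17, 25} → MAX(price + seats)=700
  Quito: ids {7} → MAX(price + seats)=771
  Tokyo: ids {8, 11, 20, 30, 33} → MAX(price + seats)=849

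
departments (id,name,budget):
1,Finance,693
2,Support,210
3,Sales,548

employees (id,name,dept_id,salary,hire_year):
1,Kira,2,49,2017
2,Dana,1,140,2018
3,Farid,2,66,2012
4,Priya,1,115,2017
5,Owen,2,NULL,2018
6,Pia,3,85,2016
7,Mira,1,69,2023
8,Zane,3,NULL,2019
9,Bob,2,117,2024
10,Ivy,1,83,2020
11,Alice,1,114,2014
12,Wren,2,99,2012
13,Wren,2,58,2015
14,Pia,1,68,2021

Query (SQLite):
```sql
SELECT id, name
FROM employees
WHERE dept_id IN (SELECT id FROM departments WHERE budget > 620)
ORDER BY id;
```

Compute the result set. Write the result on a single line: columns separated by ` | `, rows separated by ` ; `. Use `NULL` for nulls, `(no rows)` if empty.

2 | Dana ; 4 | Priya ; 7 | Mira ; 10 | Ivy ; 11 | Alice ; 14 | Pia

Inner query: departments.id where budget > 620.
Outer: keep employees rows whose dept_id is in that set.
Inner query → {1}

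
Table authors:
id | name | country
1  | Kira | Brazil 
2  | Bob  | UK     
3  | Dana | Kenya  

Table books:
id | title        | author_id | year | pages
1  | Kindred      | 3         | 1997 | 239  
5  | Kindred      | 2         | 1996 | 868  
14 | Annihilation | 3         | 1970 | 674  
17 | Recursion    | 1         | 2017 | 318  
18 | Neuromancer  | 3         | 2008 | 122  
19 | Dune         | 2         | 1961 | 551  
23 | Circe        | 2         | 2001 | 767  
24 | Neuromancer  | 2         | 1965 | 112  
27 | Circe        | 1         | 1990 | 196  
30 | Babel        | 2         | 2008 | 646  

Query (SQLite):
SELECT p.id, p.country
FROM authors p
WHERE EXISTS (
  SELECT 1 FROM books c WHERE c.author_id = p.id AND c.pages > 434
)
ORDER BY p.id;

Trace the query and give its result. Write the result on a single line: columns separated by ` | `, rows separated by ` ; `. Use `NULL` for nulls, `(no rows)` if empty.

2 | UK ; 3 | Kenya

For each authors row, check whether any books with matching author_id has pages > 434.
Keep rows where that is true.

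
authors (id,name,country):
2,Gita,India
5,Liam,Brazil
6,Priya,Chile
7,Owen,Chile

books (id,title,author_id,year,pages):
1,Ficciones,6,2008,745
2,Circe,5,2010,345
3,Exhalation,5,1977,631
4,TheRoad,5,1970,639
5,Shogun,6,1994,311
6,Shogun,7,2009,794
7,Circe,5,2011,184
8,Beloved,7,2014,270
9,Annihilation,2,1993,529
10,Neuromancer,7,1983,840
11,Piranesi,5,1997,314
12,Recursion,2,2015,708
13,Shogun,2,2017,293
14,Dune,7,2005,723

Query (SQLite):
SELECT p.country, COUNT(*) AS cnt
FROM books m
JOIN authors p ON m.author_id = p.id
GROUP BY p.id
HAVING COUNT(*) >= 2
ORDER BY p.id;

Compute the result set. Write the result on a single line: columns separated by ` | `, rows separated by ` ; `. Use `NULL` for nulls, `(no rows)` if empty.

Join each books row to its authors via author_id.
Group joined rows by authors.id; compute COUNT(*) per group.
HAVING: keep groups with count ≥ 2.
  2: ids {9, 12, 13} → COUNT(*)=3
  5: ids {2, 3, 4, 7, 11} → COUNT(*)=5
  6: ids {1, 5} → COUNT(*)=2
  7: ids {6, 8, 10, 14} → COUNT(*)=4

India | 3 ; Brazil | 5 ; Chile | 2 ; Chile | 4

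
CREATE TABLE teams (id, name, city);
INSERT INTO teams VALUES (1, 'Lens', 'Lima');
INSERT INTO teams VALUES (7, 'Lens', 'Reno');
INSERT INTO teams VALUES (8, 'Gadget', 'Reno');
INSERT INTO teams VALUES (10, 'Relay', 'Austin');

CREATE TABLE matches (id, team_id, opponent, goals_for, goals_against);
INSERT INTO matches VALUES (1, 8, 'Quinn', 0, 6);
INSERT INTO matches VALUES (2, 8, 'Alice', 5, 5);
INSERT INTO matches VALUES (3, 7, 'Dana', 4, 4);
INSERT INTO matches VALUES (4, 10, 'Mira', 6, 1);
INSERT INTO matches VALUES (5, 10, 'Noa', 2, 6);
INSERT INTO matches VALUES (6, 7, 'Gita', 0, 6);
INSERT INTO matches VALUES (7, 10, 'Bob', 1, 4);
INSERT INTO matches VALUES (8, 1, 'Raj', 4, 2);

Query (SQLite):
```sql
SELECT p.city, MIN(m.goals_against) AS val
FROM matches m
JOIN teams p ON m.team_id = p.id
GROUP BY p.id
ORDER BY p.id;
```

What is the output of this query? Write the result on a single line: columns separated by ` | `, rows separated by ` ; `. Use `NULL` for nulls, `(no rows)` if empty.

Join each matches row to its teams via team_id.
Group joined rows by teams.id; compute MIN(m.goals_against) per group.
  1: ids {8} → MIN(m.goals_against)=2
  7: ids {3, 6} → MIN(m.goals_against)=4
  8: ids {1, 2} → MIN(m.goals_against)=5
  10: ids {4, 5, 7} → MIN(m.goals_against)=1

Lima | 2 ; Reno | 4 ; Reno | 5 ; Austin | 1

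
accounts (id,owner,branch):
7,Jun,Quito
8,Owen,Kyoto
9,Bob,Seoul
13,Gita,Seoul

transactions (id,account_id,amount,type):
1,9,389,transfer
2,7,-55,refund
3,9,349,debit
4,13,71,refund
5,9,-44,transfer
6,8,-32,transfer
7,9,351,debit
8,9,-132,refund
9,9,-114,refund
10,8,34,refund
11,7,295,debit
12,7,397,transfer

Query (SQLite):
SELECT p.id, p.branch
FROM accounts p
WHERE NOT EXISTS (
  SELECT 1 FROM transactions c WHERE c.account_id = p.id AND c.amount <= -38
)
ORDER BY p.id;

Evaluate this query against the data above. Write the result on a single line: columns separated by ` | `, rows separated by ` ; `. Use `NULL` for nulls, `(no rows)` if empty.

For each accounts row, check whether any transactions with matching account_id has amount <= -38.
Keep rows where that is false.

8 | Kyoto ; 13 | Seoul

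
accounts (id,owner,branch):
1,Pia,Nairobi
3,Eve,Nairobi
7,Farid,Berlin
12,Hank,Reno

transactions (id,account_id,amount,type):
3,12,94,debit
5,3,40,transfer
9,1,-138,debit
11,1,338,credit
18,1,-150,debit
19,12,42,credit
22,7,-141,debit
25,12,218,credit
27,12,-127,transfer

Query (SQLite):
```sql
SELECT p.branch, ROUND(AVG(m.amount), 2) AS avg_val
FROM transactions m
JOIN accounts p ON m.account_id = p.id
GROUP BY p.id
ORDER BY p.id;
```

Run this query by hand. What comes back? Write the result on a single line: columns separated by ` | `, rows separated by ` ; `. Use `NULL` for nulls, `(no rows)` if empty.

Nairobi | 16.67 ; Nairobi | 40 ; Berlin | -141 ; Reno | 56.75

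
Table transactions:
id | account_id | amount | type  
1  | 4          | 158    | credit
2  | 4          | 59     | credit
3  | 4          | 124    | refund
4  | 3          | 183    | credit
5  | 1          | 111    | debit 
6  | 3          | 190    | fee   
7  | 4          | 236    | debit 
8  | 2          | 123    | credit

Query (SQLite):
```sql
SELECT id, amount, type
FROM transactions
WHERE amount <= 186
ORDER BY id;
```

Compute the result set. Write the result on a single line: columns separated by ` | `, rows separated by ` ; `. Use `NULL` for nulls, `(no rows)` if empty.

1 | 158 | credit ; 2 | 59 | credit ; 3 | 124 | refund ; 4 | 183 | credit ; 5 | 111 | debit ; 8 | 123 | credit

amount <= 186: ids {1, 2, 3, 4, 5, 8}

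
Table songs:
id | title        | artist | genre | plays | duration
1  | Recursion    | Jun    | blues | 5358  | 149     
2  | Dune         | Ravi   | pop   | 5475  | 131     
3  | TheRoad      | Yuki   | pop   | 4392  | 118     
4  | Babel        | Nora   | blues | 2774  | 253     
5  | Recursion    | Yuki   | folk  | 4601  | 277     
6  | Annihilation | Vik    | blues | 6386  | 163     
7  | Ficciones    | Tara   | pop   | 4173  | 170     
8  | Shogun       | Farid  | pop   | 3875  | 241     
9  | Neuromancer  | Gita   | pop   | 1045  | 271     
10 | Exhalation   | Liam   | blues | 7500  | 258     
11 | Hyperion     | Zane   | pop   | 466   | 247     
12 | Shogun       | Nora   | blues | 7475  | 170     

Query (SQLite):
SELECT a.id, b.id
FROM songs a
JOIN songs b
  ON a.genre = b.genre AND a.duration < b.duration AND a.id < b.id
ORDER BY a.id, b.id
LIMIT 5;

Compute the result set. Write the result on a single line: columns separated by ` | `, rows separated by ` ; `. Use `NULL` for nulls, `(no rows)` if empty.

Pairs (a,b) with same genre, a.duration < b.duration, a.id < b.id.
genre groups: blues:{1,4,6,10,12} folk:{5} pop:{2,3,7,8,9,11}
Ordered by (a.id, b.id); first 5.

1 | 4 ; 1 | 6 ; 1 | 10 ; 1 | 12 ; 2 | 7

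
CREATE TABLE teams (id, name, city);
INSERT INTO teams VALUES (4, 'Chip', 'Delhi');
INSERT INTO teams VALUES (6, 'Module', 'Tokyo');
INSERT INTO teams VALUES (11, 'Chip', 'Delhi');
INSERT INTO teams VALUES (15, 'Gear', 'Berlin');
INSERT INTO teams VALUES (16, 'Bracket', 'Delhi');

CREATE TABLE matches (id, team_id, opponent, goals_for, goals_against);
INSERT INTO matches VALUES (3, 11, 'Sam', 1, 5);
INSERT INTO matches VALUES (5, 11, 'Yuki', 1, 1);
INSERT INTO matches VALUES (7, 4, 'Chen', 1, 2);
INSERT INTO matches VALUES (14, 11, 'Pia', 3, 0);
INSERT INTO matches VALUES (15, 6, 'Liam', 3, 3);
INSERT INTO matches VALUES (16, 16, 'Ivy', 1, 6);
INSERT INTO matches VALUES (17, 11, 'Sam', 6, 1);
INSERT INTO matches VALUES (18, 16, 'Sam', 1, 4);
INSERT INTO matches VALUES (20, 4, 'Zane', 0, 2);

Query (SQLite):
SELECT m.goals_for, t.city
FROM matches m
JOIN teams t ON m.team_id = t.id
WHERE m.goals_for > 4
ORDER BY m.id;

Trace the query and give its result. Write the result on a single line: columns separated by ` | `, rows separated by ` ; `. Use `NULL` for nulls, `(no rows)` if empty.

Each matches row matches the teams row where team_id = teams.id.
Then keep rows with m.goals_for > 4.

6 | Delhi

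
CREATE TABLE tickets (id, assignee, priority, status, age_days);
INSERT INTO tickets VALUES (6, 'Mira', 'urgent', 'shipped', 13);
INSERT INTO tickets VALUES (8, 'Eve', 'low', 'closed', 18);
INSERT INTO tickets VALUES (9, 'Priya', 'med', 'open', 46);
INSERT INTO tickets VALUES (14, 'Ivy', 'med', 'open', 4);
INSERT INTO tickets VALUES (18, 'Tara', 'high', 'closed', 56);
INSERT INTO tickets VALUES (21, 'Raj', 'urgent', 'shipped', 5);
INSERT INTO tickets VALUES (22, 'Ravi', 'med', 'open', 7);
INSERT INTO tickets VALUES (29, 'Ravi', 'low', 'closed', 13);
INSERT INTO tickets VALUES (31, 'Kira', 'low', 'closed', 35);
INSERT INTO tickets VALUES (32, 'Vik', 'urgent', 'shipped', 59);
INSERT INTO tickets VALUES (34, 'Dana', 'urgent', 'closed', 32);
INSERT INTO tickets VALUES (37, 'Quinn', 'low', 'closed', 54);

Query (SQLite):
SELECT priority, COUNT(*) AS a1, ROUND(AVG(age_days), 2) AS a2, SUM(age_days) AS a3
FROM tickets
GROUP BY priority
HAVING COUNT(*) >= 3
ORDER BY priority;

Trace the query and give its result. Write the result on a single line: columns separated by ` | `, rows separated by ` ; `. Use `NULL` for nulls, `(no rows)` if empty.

low | 4 | 30 | 120 ; med | 3 | 19 | 57 ; urgent | 4 | 27.25 | 109

Group tickets by priority.
Per group compute: COUNT(*), ROUND(AVG(age_days), 2), SUM(age_days).
HAVING: drop groups with fewer than 3 rows.
  high: ids {18} → COUNT(*)=1, ROUND(AVG(age_days), 2)=56, SUM(age_days)=56
  low: ids {8, 29, 31, 37} → COUNT(*)=4, ROUND(AVG(age_days), 2)=30, SUM(age_days)=120
  med: ids {9, 14, 22} → COUNT(*)=3, ROUND(AVG(age_days), 2)=19, SUM(age_days)=57
  urgent: ids {6, 21, 32, 34} → COUNT(*)=4, ROUND(AVG(age_days), 2)=27.25, SUM(age_days)=109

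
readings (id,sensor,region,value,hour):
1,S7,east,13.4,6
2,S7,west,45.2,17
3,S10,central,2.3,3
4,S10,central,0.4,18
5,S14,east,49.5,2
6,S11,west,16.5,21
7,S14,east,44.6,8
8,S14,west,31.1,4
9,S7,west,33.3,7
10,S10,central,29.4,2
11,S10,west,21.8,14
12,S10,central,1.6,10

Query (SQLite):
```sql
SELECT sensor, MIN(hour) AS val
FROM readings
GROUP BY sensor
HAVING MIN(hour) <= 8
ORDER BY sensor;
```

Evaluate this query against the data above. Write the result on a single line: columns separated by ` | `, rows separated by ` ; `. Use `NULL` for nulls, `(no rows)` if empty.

Partition readings by sensor; compute MIN(hour) within each group.
HAVING: keep groups where MIN(hour) <= 8.
  S10: ids {3, 4, 10, 11, 12} → MIN(hour)=2
  S11: ids {6} → MIN(hour)=21
  S14: ids {5, 7, 8} → MIN(hour)=2
  S7: ids {1, 2, 9} → MIN(hour)=6

S10 | 2 ; S14 | 2 ; S7 | 6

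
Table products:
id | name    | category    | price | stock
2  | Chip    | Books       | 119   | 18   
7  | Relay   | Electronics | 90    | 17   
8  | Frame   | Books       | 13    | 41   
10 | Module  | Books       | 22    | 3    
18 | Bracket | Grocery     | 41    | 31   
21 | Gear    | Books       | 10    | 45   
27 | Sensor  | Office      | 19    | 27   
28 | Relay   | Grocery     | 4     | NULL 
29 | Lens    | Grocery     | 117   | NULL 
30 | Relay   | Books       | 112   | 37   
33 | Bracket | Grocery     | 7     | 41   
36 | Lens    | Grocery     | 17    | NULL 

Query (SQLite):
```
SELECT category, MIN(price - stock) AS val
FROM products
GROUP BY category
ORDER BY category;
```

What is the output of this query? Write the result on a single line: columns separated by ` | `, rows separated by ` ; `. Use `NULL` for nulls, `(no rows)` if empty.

For each row compute price - stock.
Group by category; take MIN of the expression per group.
  Books: ids {2, 8, 10, 21, 30} → MIN(price - stock)=-35
  Electronics: ids {7} → MIN(price - stock)=73
  Grocery: ids {18, 28, 29, 33, 36} → MIN(price - stock)=-34
  Office: ids {27} → MIN(price - stock)=-8

Books | -35 ; Electronics | 73 ; Grocery | -34 ; Office | -8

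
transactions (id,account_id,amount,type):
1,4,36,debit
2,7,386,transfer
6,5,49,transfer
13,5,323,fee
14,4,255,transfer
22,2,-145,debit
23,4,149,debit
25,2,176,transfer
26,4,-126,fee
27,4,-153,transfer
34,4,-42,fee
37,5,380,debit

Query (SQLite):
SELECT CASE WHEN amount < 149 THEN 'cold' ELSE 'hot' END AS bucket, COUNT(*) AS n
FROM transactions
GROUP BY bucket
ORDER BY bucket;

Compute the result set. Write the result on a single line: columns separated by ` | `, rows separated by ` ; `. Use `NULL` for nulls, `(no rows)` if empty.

cold | 6 ; hot | 6

Bucket rows by amount < 149 → 'cold' else 'hot'; count each bucket.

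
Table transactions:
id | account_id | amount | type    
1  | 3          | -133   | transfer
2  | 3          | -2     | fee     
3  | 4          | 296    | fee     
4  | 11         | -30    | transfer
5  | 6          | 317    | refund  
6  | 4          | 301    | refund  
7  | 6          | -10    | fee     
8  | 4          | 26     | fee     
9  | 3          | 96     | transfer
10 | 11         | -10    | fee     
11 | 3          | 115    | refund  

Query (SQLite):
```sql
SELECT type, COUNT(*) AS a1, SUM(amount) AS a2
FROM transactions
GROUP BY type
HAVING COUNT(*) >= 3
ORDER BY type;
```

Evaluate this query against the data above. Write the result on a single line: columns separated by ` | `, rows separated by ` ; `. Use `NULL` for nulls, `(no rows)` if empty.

fee | 5 | 300 ; refund | 3 | 733 ; transfer | 3 | -67

Group transactions by type.
Per group compute: COUNT(*), SUM(amount).
HAVING: drop groups with fewer than 3 rows.
  fee: ids {2, 3, 7, 8, 10} → COUNT(*)=5, SUM(amount)=300
  refund: ids {5, 6, 11} → COUNT(*)=3, SUM(amount)=733
  transfer: ids {1, 4, 9} → COUNT(*)=3, SUM(amount)=-67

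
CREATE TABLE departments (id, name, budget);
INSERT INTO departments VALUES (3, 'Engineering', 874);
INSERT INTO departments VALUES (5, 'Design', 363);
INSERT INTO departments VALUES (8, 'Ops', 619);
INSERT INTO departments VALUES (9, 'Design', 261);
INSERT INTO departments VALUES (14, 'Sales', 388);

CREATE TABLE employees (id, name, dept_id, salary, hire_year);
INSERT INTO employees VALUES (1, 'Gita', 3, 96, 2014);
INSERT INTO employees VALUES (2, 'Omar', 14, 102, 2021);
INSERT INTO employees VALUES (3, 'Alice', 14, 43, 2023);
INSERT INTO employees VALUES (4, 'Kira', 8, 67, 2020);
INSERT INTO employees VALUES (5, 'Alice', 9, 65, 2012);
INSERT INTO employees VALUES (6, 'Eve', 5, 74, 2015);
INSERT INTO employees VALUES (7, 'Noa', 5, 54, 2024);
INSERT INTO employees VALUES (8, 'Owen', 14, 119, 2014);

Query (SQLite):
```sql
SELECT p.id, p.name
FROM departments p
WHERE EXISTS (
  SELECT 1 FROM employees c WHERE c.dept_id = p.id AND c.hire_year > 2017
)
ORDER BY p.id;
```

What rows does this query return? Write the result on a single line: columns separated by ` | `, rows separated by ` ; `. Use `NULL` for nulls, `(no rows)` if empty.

For each departments row, check whether any employees with matching dept_id has hire_year > 2017.
Keep rows where that is true.

5 | Design ; 8 | Ops ; 14 | Sales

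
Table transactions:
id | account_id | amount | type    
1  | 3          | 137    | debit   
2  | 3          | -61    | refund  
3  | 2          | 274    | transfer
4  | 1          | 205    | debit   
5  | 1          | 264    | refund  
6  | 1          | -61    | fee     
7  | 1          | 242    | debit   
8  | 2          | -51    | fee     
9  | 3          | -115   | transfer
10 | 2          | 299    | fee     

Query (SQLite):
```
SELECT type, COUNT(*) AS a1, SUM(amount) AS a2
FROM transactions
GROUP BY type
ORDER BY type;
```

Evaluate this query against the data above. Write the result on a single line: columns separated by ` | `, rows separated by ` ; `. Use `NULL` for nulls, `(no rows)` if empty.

debit | 3 | 584 ; fee | 3 | 187 ; refund | 2 | 203 ; transfer | 2 | 159

Group transactions by type.
Per group compute: COUNT(*), SUM(amount).
  debit: ids {1, 4, 7} → COUNT(*)=3, SUM(amount)=584
  fee: ids {6, 8, 10} → COUNT(*)=3, SUM(amount)=187
  refund: ids {2, 5} → COUNT(*)=2, SUM(amount)=203
  transfer: ids {3, 9} → COUNT(*)=2, SUM(amount)=159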